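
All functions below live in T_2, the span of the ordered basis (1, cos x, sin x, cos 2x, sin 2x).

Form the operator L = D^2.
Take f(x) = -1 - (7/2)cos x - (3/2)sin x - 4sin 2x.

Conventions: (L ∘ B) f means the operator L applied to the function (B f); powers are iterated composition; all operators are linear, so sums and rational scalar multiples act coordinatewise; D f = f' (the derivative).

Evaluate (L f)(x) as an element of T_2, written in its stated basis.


D f = -(3/2)cos x + (7/2)sin x - 8cos 2x
D D f = (7/2)cos x + (3/2)sin x + 16sin 2x

g(x) = (7/2)cos x + (3/2)sin x + 16sin 2x


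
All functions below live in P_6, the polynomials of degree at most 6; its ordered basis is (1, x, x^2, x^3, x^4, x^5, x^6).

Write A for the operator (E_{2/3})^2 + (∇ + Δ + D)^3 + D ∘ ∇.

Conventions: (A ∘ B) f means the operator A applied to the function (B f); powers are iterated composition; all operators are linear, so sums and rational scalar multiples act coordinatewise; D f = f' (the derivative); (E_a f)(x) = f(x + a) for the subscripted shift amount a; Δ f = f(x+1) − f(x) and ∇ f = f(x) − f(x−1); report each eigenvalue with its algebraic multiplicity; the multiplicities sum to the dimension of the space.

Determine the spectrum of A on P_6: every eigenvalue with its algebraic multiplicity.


image of 1: 1
image of x: x + 4/3
image of x^2: x^2 + (8/3)x + 34/9
image of x^3: x^3 + 4x^2 + (34/3)x + 4357/27
image of x^4: x^4 + (16/3)x^3 + (68/3)x^2 + (17428/27)x + 580/81
image of x^5: x^5 + (20/3)x^4 + (340/9)x^3 + (43570/27)x^2 + (2900/81)x + 262249/243
image of x^6: x^6 + 8x^5 + (170/3)x^4 + (87140/27)x^3 + (2900/27)x^2 + (524498/81)x + 8470/729
the matrix is upper triangular; its diagonal is (1, 1, 1, 1, 1, 1, 1)
for a triangular matrix the eigenvalues are the diagonal entries, with algebraic multiplicity their repetition count

λ = 1 (multiplicity 7)


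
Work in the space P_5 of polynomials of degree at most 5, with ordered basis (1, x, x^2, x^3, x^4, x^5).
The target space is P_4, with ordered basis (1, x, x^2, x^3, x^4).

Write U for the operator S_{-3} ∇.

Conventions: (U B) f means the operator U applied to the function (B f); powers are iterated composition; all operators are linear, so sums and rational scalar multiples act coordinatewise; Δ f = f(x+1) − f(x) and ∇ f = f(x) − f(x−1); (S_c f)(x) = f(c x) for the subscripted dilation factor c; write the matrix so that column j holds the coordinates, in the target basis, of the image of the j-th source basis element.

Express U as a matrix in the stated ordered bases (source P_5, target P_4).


the matrix is [[0, 1, -1, 1, -1, 1]; [0, 0, -6, 9, -12, 15]; [0, 0, 0, 27, -54, 90]; [0, 0, 0, 0, -108, 270]; [0, 0, 0, 0, 0, 405]] (rows listed top to bottom)

image of 1: 0
image of x: 1
image of x^2: -6x - 1
image of x^3: 27x^2 + 9x + 1
image of x^4: -108x^3 - 54x^2 - 12x - 1
image of x^5: 405x^4 + 270x^3 + 90x^2 + 15x + 1
each image's coordinates form column j of the matrix


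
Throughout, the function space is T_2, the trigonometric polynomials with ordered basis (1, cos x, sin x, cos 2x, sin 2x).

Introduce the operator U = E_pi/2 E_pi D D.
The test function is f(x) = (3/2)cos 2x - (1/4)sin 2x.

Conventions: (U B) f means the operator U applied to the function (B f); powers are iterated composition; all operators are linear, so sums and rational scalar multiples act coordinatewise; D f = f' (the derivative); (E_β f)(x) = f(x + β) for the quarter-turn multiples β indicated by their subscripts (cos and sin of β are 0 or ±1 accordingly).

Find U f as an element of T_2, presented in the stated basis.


D f = -(1/2)cos 2x - 3sin 2x
D D f = -6cos 2x + sin 2x
E_pi D D f = -6cos 2x + sin 2x
E_pi/2 (E_pi D) D f = 6cos 2x - sin 2x

g(x) = 6cos 2x - sin 2x


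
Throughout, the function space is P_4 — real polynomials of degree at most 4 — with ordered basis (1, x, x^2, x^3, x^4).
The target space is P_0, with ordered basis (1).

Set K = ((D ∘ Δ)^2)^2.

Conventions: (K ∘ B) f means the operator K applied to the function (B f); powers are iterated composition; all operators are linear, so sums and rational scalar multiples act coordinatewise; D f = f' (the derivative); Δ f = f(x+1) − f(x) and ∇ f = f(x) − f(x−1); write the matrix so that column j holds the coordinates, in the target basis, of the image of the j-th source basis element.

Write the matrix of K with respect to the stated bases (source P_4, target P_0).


the matrix is [[0, 0, 0, 0, 0]] (rows listed top to bottom)

image of 1: 0
image of x: 0
image of x^2: 0
image of x^3: 0
image of x^4: 0
each image's coordinates form column j of the matrix


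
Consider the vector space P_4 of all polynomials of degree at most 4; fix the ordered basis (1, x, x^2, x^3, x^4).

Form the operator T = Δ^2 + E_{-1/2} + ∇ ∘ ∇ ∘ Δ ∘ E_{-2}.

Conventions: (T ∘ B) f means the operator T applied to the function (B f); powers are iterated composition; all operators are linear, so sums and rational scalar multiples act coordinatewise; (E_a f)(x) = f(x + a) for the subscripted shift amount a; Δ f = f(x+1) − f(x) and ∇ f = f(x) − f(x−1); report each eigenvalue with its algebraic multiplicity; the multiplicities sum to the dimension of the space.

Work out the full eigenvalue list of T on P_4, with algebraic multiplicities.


image of 1: 1
image of x: x - 1/2
image of x^2: x^2 - x + 9/4
image of x^3: x^3 - (3/2)x^2 + (27/4)x + 95/8
image of x^4: x^4 - 2x^3 + (27/2)x^2 + (95/2)x - 735/16
the matrix is upper triangular; its diagonal is (1, 1, 1, 1, 1)
for a triangular matrix the eigenvalues are the diagonal entries, with algebraic multiplicity their repetition count

λ = 1 (multiplicity 5)


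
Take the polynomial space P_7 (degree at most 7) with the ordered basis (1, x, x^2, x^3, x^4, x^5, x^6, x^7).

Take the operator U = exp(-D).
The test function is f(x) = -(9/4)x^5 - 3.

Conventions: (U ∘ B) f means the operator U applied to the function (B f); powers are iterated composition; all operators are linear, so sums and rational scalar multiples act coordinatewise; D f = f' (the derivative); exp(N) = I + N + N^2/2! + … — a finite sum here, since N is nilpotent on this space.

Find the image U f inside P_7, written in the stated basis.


the image equals g(x) = -(9/4)x^5 + (45/4)x^4 - (45/2)x^3 + (45/2)x^2 - (45/4)x - 3/4

order-1 term: (45/4)x^4
order-2 term: -(45/2)x^3
order-3 term: (45/2)x^2
order-4 term: -(45/4)x
order-5 term: 9/4
the series for exp(-D) f terminates at order 5
exp(-D) f = -(9/4)x^5 + (45/4)x^4 - (45/2)x^3 + (45/2)x^2 - (45/4)x - 3/4


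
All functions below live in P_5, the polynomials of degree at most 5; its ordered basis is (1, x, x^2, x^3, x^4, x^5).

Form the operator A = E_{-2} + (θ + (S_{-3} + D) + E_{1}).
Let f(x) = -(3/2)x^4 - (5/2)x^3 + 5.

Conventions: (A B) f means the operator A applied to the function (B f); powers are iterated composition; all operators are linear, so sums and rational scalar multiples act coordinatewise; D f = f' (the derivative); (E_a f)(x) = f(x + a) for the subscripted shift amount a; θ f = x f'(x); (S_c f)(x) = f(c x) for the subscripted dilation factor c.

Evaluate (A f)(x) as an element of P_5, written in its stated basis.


g(x) = -(261/2)x^4 + 55x^3 - 45x^2 + (9/2)x + 7

E_{-2} f = -(3/2)x^4 + (19/2)x^3 - 21x^2 + 18x + 1
θ f = -6x^4 - (15/2)x^3
S_{-3} f = -(243/2)x^4 + (135/2)x^3 + 5
D f = -6x^3 - (15/2)x^2
(S_{-3} + D) f = -(243/2)x^4 + (123/2)x^3 - (15/2)x^2 + 5
E_{1} f = -(3/2)x^4 - (17/2)x^3 - (33/2)x^2 - (27/2)x + 1
(θ + (S_{-3} + D) + E_{1}) f = -129x^4 + (91/2)x^3 - 24x^2 - (27/2)x + 6
(E_{-2} + (θ + (S_{-3} + D) + E_{1})) f = -(261/2)x^4 + 55x^3 - 45x^2 + (9/2)x + 7


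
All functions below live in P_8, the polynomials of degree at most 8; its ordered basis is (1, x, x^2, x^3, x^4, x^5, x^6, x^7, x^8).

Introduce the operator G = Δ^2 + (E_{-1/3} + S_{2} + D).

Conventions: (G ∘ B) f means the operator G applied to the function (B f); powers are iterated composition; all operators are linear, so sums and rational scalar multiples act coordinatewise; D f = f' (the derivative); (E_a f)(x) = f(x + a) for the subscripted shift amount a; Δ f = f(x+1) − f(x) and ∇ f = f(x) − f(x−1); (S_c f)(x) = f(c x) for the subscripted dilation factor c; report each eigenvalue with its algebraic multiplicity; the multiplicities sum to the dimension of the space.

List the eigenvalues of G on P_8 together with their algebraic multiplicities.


λ = 2 (multiplicity 1), λ = 3 (multiplicity 1), λ = 5 (multiplicity 1), λ = 9 (multiplicity 1), λ = 17 (multiplicity 1), λ = 33 (multiplicity 1), λ = 65 (multiplicity 1), λ = 129 (multiplicity 1), λ = 257 (multiplicity 1)

image of 1: 2
image of x: 3x + 2/3
image of x^2: 5x^2 + (4/3)x + 19/9
image of x^3: 9x^3 + 2x^2 + (19/3)x + 161/27
image of x^4: 17x^4 + (8/3)x^3 + (38/3)x^2 + (644/27)x + 1135/81
image of x^5: 33x^5 + (10/3)x^4 + (190/9)x^3 + (1610/27)x^2 + (5675/81)x + 7289/243
image of x^6: 65x^6 + 4x^5 + (95/3)x^4 + (3220/27)x^3 + (5675/27)x^2 + (14578/81)x + 45199/729
image of x^7: 129x^7 + (14/3)x^6 + (133/3)x^5 + (5635/27)x^4 + (39725/81)x^3 + (51023/81)x^2 + (316393/729)x + 275561/2187
image of x^8: 257x^8 + (16/3)x^7 + (532/9)x^6 + (9016/27)x^5 + (79450/81)x^4 + (408184/243)x^3 + (1265572/729)x^2 + (2204488/2187)x + 1666495/6561
the matrix is upper triangular; its diagonal is (2, 3, 5, 9, 17, 33, 65, 129, 257)
for a triangular matrix the eigenvalues are the diagonal entries, with algebraic multiplicity their repetition count


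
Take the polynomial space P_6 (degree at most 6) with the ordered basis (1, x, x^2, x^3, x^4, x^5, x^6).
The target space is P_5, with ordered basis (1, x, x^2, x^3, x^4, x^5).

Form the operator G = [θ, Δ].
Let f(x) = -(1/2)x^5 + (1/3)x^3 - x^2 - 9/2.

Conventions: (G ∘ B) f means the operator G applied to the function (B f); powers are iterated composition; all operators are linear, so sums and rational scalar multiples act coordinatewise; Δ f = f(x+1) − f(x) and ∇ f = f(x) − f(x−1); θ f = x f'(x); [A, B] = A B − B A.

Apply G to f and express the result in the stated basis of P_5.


Δ f = -(5/2)x^4 - 5x^3 - 4x^2 - (7/2)x - 7/6
θ Δ f = -10x^4 - 15x^3 - 8x^2 - (7/2)x
θ f = -(5/2)x^5 + x^3 - 2x^2
Δ θ f = -(25/2)x^4 - 25x^3 - 22x^2 - (27/2)x - 7/2
[θ, Δ] f = (5/2)x^4 + 10x^3 + 14x^2 + 10x + 7/2

the result is g(x) = (5/2)x^4 + 10x^3 + 14x^2 + 10x + 7/2


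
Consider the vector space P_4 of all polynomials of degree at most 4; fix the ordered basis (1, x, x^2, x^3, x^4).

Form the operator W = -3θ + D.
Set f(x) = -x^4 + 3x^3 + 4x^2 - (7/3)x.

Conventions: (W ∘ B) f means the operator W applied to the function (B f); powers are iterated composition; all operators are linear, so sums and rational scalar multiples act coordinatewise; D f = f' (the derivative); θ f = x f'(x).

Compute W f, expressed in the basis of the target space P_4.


θ f = -4x^4 + 9x^3 + 8x^2 - (7/3)x
(-3θ) f = 12x^4 - 27x^3 - 24x^2 + 7x
D f = -4x^3 + 9x^2 + 8x - 7/3
(-3θ + D) f = 12x^4 - 31x^3 - 15x^2 + 15x - 7/3

the result is g(x) = 12x^4 - 31x^3 - 15x^2 + 15x - 7/3


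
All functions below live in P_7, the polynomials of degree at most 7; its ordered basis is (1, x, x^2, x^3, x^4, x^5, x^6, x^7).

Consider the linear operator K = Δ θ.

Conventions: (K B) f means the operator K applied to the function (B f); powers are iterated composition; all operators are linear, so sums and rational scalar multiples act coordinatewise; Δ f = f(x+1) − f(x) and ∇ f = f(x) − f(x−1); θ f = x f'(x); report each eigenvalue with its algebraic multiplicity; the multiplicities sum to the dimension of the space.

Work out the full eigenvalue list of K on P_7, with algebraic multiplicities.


image of 1: 0
image of x: 1
image of x^2: 4x + 2
image of x^3: 9x^2 + 9x + 3
image of x^4: 16x^3 + 24x^2 + 16x + 4
image of x^5: 25x^4 + 50x^3 + 50x^2 + 25x + 5
image of x^6: 36x^5 + 90x^4 + 120x^3 + 90x^2 + 36x + 6
image of x^7: 49x^6 + 147x^5 + 245x^4 + 245x^3 + 147x^2 + 49x + 7
the matrix is upper triangular; its diagonal is (0, 0, 0, 0, 0, 0, 0, 0)
for a triangular matrix the eigenvalues are the diagonal entries, with algebraic multiplicity their repetition count

λ = 0 (multiplicity 8)


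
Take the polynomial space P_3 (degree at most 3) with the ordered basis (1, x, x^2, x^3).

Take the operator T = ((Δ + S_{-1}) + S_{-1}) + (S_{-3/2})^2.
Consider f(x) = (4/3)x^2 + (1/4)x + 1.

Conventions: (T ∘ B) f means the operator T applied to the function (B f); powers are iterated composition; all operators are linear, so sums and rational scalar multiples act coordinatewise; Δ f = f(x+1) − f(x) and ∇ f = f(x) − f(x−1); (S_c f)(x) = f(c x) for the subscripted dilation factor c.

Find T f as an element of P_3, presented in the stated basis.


Δ f = (8/3)x + 19/12
S_{-1} f = (4/3)x^2 - (1/4)x + 1
(Δ + S_{-1}) f = (4/3)x^2 + (29/12)x + 31/12
S_{-1} f = (4/3)x^2 - (1/4)x + 1
((Δ + S_{-1}) + S_{-1}) f = (8/3)x^2 + (13/6)x + 43/12
S_{-3/2} f = 3x^2 - (3/8)x + 1
S_{-3/2} S_{-3/2} f = (27/4)x^2 + (9/16)x + 1
(((Δ + S_{-1}) + S_{-1}) + (S_{-3/2})^2) f = (113/12)x^2 + (131/48)x + 55/12

the image equals g(x) = (113/12)x^2 + (131/48)x + 55/12


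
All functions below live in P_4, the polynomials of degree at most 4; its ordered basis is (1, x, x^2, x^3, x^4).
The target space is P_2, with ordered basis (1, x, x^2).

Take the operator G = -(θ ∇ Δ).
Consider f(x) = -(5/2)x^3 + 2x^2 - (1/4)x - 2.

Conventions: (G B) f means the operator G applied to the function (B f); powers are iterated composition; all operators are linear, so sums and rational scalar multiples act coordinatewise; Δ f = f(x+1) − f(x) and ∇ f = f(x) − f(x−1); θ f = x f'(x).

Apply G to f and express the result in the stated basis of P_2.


the result is g(x) = 15x

Δ f = -(15/2)x^2 - (7/2)x - 3/4
∇ Δ f = -15x + 4
θ ∇ Δ f = -15x
(-(θ ∇ Δ)) f = 15x


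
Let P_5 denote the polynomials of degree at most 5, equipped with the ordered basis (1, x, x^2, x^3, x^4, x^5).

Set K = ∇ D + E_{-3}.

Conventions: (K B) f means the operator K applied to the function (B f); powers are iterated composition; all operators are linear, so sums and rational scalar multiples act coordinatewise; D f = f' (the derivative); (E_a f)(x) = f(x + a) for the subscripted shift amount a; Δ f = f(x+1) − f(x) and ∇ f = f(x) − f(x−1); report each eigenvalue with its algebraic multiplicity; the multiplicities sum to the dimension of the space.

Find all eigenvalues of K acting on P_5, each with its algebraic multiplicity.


λ = 1 (multiplicity 6)

image of 1: 1
image of x: x - 3
image of x^2: x^2 - 6x + 11
image of x^3: x^3 - 9x^2 + 33x - 30
image of x^4: x^4 - 12x^3 + 66x^2 - 120x + 85
image of x^5: x^5 - 15x^4 + 110x^3 - 300x^2 + 425x - 248
the matrix is upper triangular; its diagonal is (1, 1, 1, 1, 1, 1)
for a triangular matrix the eigenvalues are the diagonal entries, with algebraic multiplicity their repetition count


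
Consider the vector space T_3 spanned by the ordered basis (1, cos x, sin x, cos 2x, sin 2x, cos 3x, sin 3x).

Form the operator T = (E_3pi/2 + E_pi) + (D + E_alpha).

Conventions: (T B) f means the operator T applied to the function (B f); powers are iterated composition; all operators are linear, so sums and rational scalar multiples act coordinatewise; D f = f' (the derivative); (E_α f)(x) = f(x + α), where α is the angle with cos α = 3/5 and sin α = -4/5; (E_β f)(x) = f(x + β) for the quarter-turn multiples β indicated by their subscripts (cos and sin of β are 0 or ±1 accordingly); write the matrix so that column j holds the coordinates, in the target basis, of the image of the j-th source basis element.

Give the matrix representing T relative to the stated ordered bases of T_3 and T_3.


image of 1: 3
image of cos x: -(2/5)cos x + (4/5)sin x
image of sin x: -(4/5)cos x - (2/5)sin x
image of cos 2x: -(7/25)cos 2x - (26/25)sin 2x
image of sin 2x: (26/25)cos 2x - (7/25)sin 2x
image of cos 3x: -(242/125)cos 3x - (456/125)sin 3x
image of sin 3x: (456/125)cos 3x - (242/125)sin 3x
each image's coordinates form column j of the matrix

the matrix is [[3, 0, 0, 0, 0, 0, 0]; [0, -2/5, -4/5, 0, 0, 0, 0]; [0, 4/5, -2/5, 0, 0, 0, 0]; [0, 0, 0, -7/25, 26/25, 0, 0]; [0, 0, 0, -26/25, -7/25, 0, 0]; [0, 0, 0, 0, 0, -242/125, 456/125]; [0, 0, 0, 0, 0, -456/125, -242/125]] (rows listed top to bottom)


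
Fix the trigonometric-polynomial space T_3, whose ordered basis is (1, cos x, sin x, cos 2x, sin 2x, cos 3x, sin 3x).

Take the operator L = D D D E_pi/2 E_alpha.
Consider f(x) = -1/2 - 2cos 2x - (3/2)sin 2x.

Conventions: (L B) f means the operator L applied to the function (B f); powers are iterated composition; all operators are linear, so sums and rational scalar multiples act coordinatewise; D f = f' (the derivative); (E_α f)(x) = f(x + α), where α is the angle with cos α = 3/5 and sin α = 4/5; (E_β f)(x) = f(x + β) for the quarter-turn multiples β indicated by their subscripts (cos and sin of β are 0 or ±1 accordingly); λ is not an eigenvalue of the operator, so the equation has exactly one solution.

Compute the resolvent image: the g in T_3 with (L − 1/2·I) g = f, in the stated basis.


g(x) = 1 + (1300/7193)cos 2x + (1675/7193)sin 2x

write g with unknown coordinates in the stated basis and equate coefficients in (L − 1/2·I) g = f
solving from the highest basis element down gives g = 1 + (1300/7193)cos 2x + (1675/7193)sin 2x
check: L g = -(13736/7193)cos 2x - (9952/7193)sin 2x
so L g − 1/2·g = -1/2 - 2cos 2x - (3/2)sin 2x = f ✓


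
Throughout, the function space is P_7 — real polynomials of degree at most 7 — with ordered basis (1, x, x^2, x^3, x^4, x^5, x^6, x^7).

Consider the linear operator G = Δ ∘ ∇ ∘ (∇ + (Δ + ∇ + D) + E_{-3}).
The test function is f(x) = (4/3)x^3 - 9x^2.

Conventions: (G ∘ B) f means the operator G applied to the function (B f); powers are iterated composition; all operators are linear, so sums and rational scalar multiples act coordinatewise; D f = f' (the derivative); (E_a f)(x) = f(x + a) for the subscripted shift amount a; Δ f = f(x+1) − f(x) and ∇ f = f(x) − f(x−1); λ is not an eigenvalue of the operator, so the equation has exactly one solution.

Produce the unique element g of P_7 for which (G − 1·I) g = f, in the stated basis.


write g with unknown coordinates in the stated basis and equate coefficients in (G − 1·I) g = f
solving from the highest basis element down gives g = -(4/3)x^3 + 9x^2 - 8x + 10
check: G g = -8x + 10
so G g − 1·g = (4/3)x^3 - 9x^2 = f ✓

the image equals g(x) = -(4/3)x^3 + 9x^2 - 8x + 10


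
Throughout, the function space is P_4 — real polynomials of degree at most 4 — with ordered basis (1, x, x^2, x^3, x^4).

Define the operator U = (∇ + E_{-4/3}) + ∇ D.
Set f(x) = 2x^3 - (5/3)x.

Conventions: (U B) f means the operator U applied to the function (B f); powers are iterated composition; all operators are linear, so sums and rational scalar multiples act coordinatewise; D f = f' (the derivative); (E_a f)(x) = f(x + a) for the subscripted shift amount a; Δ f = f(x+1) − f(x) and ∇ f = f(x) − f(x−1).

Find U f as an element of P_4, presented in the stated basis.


g(x) = 2x^3 - 2x^2 + 15x - 221/27

∇ f = 6x^2 - 6x + 1/3
E_{-4/3} f = 2x^3 - 8x^2 + 9x - 68/27
(∇ + E_{-4/3}) f = 2x^3 - 2x^2 + 3x - 59/27
D f = 6x^2 - 5/3
∇ D f = 12x - 6
((∇ + E_{-4/3}) + ∇ D) f = 2x^3 - 2x^2 + 15x - 221/27


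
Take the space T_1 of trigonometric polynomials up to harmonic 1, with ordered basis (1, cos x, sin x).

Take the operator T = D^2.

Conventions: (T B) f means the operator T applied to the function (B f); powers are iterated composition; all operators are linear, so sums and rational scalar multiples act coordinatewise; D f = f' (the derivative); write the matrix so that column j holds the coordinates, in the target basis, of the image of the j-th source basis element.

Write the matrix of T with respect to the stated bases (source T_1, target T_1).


the matrix is [[0, 0, 0]; [0, -1, 0]; [0, 0, -1]] (rows listed top to bottom)

image of 1: 0
image of cos x: -cos x
image of sin x: -sin x
each image's coordinates form column j of the matrix


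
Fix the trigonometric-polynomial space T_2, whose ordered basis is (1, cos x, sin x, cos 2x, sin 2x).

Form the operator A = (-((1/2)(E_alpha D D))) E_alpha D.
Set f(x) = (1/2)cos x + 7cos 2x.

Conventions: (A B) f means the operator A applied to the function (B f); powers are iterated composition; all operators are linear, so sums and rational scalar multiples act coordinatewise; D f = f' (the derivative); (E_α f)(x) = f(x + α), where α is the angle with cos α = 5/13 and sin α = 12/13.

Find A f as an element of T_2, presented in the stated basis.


the image equals g(x) = -(30/169)cos x + (119/676)sin x + (799680/28561)cos 2x + (6692/28561)sin 2x

D f = -(1/2)sin x - 14sin 2x
E_alpha D f = -(6/13)cos x - (5/26)sin x - (1680/169)cos 2x + (1666/169)sin 2x
D E_alpha D f = -(5/26)cos x + (6/13)sin x + (3332/169)cos 2x + (3360/169)sin 2x
D D E_alpha D f = (6/13)cos x + (5/26)sin x + (6720/169)cos 2x - (6664/169)sin 2x
E_alpha D D E_alpha D f = (60/169)cos x - (119/338)sin x - (1599360/28561)cos 2x - (13384/28561)sin 2x
((1/2)(E_alpha D D)) E_alpha D f = (30/169)cos x - (119/676)sin x - (799680/28561)cos 2x - (6692/28561)sin 2x
(-((1/2)(E_alpha D D))) E_alpha D f = -(30/169)cos x + (119/676)sin x + (799680/28561)cos 2x + (6692/28561)sin 2x


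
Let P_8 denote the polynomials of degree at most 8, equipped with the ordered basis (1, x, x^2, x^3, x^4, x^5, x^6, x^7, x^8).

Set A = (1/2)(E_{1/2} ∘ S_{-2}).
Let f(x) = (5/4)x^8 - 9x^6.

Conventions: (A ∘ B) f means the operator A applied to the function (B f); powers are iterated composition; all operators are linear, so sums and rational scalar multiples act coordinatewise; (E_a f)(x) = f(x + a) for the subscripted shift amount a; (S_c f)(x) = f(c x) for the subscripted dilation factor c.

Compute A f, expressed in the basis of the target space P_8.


S_{-2} f = 320x^8 - 576x^6
E_{1/2} S_{-2} f = 320x^8 + 1280x^7 + 1664x^6 + 512x^5 - 760x^4 - 880x^3 - 400x^2 - 88x - 31/4
((1/2)(E_{1/2} ∘ S_{-2})) f = 160x^8 + 640x^7 + 832x^6 + 256x^5 - 380x^4 - 440x^3 - 200x^2 - 44x - 31/8

g(x) = 160x^8 + 640x^7 + 832x^6 + 256x^5 - 380x^4 - 440x^3 - 200x^2 - 44x - 31/8


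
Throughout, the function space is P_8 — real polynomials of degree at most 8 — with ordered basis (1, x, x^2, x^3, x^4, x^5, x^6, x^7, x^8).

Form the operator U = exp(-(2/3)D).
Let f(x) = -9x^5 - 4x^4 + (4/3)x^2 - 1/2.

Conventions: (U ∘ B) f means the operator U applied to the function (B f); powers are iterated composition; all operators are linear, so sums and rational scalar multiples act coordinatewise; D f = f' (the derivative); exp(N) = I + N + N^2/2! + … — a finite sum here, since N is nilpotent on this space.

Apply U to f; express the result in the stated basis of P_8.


the result is g(x) = -9x^5 + 26x^4 - (88/3)x^3 + (52/3)x^2 - (160/27)x + 79/162

order-1 term: 30x^4 + (32/3)x^3 - (16/9)x
order-2 term: -40x^3 - (32/3)x^2 + 16/27
order-3 term: (80/3)x^2 + (128/27)x
order-4 term: -(80/9)x - 64/81
order-5 term: 32/27
the series for exp(-(2/3)D) f terminates at order 5
exp(-(2/3)D) f = -9x^5 + 26x^4 - (88/3)x^3 + (52/3)x^2 - (160/27)x + 79/162


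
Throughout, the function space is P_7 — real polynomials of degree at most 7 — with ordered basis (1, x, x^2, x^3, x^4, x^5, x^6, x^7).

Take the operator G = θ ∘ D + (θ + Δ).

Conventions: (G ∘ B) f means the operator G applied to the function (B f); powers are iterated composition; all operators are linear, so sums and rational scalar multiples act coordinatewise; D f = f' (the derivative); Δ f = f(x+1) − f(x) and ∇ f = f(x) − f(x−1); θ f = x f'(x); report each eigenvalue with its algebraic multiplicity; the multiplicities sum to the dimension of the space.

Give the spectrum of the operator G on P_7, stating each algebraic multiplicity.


image of 1: 0
image of x: x + 1
image of x^2: 2x^2 + 4x + 1
image of x^3: 3x^3 + 9x^2 + 3x + 1
image of x^4: 4x^4 + 16x^3 + 6x^2 + 4x + 1
image of x^5: 5x^5 + 25x^4 + 10x^3 + 10x^2 + 5x + 1
image of x^6: 6x^6 + 36x^5 + 15x^4 + 20x^3 + 15x^2 + 6x + 1
image of x^7: 7x^7 + 49x^6 + 21x^5 + 35x^4 + 35x^3 + 21x^2 + 7x + 1
the matrix is upper triangular; its diagonal is (0, 1, 2, 3, 4, 5, 6, 7)
for a triangular matrix the eigenvalues are the diagonal entries, with algebraic multiplicity their repetition count

λ = 0 (multiplicity 1), λ = 1 (multiplicity 1), λ = 2 (multiplicity 1), λ = 3 (multiplicity 1), λ = 4 (multiplicity 1), λ = 5 (multiplicity 1), λ = 6 (multiplicity 1), λ = 7 (multiplicity 1)


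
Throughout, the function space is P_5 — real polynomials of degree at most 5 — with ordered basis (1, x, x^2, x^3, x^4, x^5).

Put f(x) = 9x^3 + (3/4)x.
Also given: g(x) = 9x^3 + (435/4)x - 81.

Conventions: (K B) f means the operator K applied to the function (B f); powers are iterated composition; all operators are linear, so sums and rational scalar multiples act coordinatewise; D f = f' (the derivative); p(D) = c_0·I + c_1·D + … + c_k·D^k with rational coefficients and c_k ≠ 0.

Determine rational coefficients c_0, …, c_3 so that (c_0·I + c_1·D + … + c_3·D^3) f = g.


D^0 f = 9x^3 + (3/4)x
D^1 f = 27x^2 + 3/4
D^2 f = 54x
D^3 f = 54
matching coefficients of g against c_0 f + c_1 Df + … from the top degree down determines the c_i
solution: c_0 = 1, c_1 = 0, c_2 = 2, c_3 = -3/2

p(D) = I + 2·D^2 − (3/2)·D^3, i.e. c_0 = 1, c_1 = 0, c_2 = 2, c_3 = -3/2


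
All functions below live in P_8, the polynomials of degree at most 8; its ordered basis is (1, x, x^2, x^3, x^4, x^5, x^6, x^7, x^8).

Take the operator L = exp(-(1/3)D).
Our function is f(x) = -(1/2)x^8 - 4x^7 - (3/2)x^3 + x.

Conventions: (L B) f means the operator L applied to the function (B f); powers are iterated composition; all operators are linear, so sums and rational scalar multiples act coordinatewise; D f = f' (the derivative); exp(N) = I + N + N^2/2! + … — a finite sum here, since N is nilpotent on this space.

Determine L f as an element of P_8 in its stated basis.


g(x) = -(1/2)x^8 - (8/3)x^7 + (70/9)x^6 - (224/27)x^5 + (385/81)x^4 - (1513/486)x^3 + (2663/1458)x^2 + (2027/4374)x - 1811/6561

order-1 term: (4/3)x^7 + (28/3)x^6 + (3/2)x^2 - 1/3
order-2 term: -(14/9)x^6 - (28/3)x^5 - (1/2)x
order-3 term: (28/27)x^5 + (140/27)x^4 + 1/18
order-4 term: -(35/81)x^4 - (140/81)x^3
order-5 term: (28/243)x^3 + (28/81)x^2
order-6 term: -(14/729)x^2 - (28/729)x
order-7 term: (4/2187)x + 4/2187
order-8 term: -1/13122
the series for exp(-(1/3)D) f terminates at order 8
exp(-(1/3)D) f = -(1/2)x^8 - (8/3)x^7 + (70/9)x^6 - (224/27)x^5 + (385/81)x^4 - (1513/486)x^3 + (2663/1458)x^2 + (2027/4374)x - 1811/6561


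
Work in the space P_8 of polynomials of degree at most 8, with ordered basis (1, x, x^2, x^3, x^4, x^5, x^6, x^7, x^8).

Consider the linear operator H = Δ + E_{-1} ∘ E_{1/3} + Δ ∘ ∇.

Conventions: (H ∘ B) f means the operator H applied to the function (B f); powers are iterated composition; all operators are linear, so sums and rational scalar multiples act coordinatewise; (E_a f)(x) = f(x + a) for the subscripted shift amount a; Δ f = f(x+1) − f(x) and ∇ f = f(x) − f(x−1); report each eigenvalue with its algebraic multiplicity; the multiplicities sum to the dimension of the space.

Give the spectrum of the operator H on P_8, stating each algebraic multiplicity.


image of 1: 1
image of x: x + 1/3
image of x^2: x^2 + (2/3)x + 31/9
image of x^3: x^3 + x^2 + (31/3)x + 19/27
image of x^4: x^4 + (4/3)x^3 + (62/3)x^2 + (76/27)x + 259/81
image of x^5: x^5 + (5/3)x^4 + (310/9)x^3 + (190/27)x^2 + (1295/81)x + 211/243
image of x^6: x^6 + 2x^5 + (155/3)x^4 + (380/27)x^3 + (1295/27)x^2 + (422/81)x + 2251/729
image of x^7: x^7 + (7/3)x^6 + (217/3)x^5 + (665/27)x^4 + (9065/81)x^3 + (1477/81)x^2 + (15757/729)x + 2059/2187
image of x^8: x^8 + (8/3)x^7 + (868/9)x^6 + (1064/27)x^5 + (18130/81)x^4 + (11816/243)x^3 + (63028/729)x^2 + (16472/2187)x + 19939/6561
the matrix is upper triangular; its diagonal is (1, 1, 1, 1, 1, 1, 1, 1, 1)
for a triangular matrix the eigenvalues are the diagonal entries, with algebraic multiplicity their repetition count

λ = 1 (multiplicity 9)


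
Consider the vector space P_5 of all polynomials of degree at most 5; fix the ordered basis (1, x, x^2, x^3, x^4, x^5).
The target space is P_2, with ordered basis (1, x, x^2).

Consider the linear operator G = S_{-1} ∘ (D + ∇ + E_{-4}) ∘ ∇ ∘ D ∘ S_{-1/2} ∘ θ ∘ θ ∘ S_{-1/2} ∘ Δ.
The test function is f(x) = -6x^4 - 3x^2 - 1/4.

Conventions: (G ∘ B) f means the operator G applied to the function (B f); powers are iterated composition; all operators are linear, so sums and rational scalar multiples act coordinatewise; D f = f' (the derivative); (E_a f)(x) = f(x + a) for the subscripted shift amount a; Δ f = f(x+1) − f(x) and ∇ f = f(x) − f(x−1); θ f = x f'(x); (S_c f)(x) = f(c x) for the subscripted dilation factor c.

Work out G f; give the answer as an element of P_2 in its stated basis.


Δ f = -24x^3 - 36x^2 - 30x - 9
S_{-1/2} Δ f = 3x^3 - 9x^2 + 15x - 9
θ S_{-1/2} Δ f = 9x^3 - 18x^2 + 15x
θ θ S_{-1/2} Δ f = 27x^3 - 36x^2 + 15x
S_{-1/2} (θ ∘ θ ∘ S_{-1/2}) Δ f = -(27/8)x^3 - 9x^2 - (15/2)x
D S_{-1/2} (θ ∘ θ ∘ S_{-1/2}) Δ f = -(81/8)x^2 - 18x - 15/2
∇ (D ∘ S_{-1/2} ∘ θ ∘ θ ∘ S_{-1/2}) Δ f = -(81/4)x - 63/8
D (∇ ∘ D ∘ S_{-1/2} ∘ θ ∘ θ ∘ S_{-1/2} ∘ Δ) f = -81/4
∇ (∇ ∘ D ∘ S_{-1/2} ∘ θ ∘ θ ∘ S_{-1/2} ∘ Δ) f = -81/4
E_{-4} (∇ ∘ D ∘ S_{-1/2} ∘ θ ∘ θ ∘ S_{-1/2} ∘ Δ) f = -(81/4)x + 585/8
(D + ∇ + E_{-4}) (∇ ∘ D ∘ S_{-1/2} ∘ θ ∘ θ ∘ S_{-1/2} ∘ Δ) f = -(81/4)x + 261/8
S_{-1} (D + ∇ + E_{-4}) (∇ ∘ D ∘ S_{-1/2} ∘ θ ∘ θ ∘ S_{-1/2} ∘ Δ) f = (81/4)x + 261/8

g(x) = (81/4)x + 261/8


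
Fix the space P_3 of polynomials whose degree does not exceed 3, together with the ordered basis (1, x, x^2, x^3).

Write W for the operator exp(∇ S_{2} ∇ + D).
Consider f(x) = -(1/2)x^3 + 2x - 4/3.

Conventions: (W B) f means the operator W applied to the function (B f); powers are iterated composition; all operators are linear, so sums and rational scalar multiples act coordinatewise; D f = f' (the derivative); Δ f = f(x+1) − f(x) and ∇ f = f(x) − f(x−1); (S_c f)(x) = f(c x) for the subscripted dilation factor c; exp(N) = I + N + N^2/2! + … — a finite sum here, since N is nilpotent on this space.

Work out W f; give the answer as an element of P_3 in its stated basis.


order-1 term: -(3/2)x^2 - 12x + 11
order-2 term: -(3/2)x - 9
order-3 term: -1/2
the series for exp(∇ S_{2} ∇ + D) f terminates at order 3
exp(∇ S_{2} ∇ + D) f = -(1/2)x^3 - (3/2)x^2 - (23/2)x + 1/6

the result is g(x) = -(1/2)x^3 - (3/2)x^2 - (23/2)x + 1/6


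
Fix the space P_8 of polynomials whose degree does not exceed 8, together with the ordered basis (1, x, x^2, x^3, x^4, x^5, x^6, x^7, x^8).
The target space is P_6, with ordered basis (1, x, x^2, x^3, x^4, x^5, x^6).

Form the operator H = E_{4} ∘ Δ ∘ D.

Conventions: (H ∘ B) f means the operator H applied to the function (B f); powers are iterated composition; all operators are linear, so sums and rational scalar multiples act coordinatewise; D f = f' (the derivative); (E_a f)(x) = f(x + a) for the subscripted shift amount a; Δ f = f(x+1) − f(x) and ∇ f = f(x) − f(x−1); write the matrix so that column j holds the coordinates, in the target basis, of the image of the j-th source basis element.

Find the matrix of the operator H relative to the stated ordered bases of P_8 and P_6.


the matrix is [[0, 0, 2, 27, 244, 1845, 12606, 80703, 493928]; [0, 0, 0, 6, 108, 1220, 11070, 88242, 645624]; [0, 0, 0, 0, 12, 270, 3660, 38745, 352968]; [0, 0, 0, 0, 0, 20, 540, 8540, 103320]; [0, 0, 0, 0, 0, 0, 30, 945, 17080]; [0, 0, 0, 0, 0, 0, 0, 42, 1512]; [0, 0, 0, 0, 0, 0, 0, 0, 56]] (rows listed top to bottom)

image of 1: 0
image of x: 0
image of x^2: 2
image of x^3: 6x + 27
image of x^4: 12x^2 + 108x + 244
image of x^5: 20x^3 + 270x^2 + 1220x + 1845
image of x^6: 30x^4 + 540x^3 + 3660x^2 + 11070x + 12606
image of x^7: 42x^5 + 945x^4 + 8540x^3 + 38745x^2 + 88242x + 80703
image of x^8: 56x^6 + 1512x^5 + 17080x^4 + 103320x^3 + 352968x^2 + 645624x + 493928
each image's coordinates form column j of the matrix


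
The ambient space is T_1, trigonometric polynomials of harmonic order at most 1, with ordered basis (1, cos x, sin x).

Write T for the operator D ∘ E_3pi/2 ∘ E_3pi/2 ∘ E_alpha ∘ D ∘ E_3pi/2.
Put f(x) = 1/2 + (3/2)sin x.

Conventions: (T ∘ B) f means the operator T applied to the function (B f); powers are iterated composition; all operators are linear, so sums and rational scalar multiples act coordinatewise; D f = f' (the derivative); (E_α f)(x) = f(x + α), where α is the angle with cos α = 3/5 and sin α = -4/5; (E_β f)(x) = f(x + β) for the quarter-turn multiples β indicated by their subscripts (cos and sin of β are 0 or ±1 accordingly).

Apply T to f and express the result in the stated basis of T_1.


g(x) = -(9/10)cos x - (6/5)sin x

E_3pi/2 f = 1/2 - (3/2)cos x
D E_3pi/2 f = (3/2)sin x
E_alpha D E_3pi/2 f = -(6/5)cos x + (9/10)sin x
E_3pi/2 (E_alpha ∘ D) E_3pi/2 f = -(9/10)cos x - (6/5)sin x
E_3pi/2 E_3pi/2 (E_alpha ∘ D) E_3pi/2 f = (6/5)cos x - (9/10)sin x
D E_3pi/2 E_3pi/2 (E_alpha ∘ D) E_3pi/2 f = -(9/10)cos x - (6/5)sin x


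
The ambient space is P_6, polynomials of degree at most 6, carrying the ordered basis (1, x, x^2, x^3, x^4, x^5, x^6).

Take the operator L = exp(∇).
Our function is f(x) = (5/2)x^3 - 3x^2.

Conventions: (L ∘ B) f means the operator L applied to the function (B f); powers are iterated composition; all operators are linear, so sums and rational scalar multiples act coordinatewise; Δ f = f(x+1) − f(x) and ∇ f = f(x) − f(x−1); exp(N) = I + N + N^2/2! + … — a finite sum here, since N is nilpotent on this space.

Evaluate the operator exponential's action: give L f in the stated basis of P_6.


the image equals g(x) = (5/2)x^3 + (9/2)x^2 - 6x - 5/2

order-1 term: (15/2)x^2 - (27/2)x + 11/2
order-2 term: (15/2)x - 21/2
order-3 term: 5/2
the series for exp(∇) f terminates at order 3
exp(∇) f = (5/2)x^3 + (9/2)x^2 - 6x - 5/2


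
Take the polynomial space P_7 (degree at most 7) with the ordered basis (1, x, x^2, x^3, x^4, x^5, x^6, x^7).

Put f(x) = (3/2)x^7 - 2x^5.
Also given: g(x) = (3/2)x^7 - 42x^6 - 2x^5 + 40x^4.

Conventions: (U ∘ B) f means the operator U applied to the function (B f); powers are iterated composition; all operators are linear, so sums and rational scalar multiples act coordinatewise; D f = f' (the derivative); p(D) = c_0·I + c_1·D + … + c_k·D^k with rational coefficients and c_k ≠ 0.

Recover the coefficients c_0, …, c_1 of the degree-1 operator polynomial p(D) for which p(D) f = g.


c_0 = 1, c_1 = -4

D^0 f = (3/2)x^7 - 2x^5
D^1 f = (21/2)x^6 - 10x^4
matching coefficients of g against c_0 f + c_1 Df + … from the top degree down determines the c_i
solution: c_0 = 1, c_1 = -4


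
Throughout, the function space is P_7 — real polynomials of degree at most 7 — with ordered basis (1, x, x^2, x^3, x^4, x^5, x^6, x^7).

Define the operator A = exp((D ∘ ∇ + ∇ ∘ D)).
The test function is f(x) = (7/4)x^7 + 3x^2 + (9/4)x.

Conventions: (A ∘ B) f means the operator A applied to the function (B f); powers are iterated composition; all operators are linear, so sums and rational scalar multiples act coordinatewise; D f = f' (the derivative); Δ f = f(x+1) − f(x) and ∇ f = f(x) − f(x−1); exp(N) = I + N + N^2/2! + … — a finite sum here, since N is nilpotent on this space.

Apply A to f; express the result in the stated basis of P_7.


order-1 term: 147x^5 - (735/2)x^4 + 490x^3 - (735/2)x^2 + 147x - 25/2
order-2 term: 2940x^3 - 8820x^2 + 10290x - 4410
order-3 term: 11760x - 17640
the series for exp((D ∘ ∇ + ∇ ∘ D)) f terminates at order 3
exp((D ∘ ∇ + ∇ ∘ D)) f = (7/4)x^7 + 147x^5 - (735/2)x^4 + 3430x^3 - (18369/2)x^2 + (88797/4)x - 44125/2

the result is g(x) = (7/4)x^7 + 147x^5 - (735/2)x^4 + 3430x^3 - (18369/2)x^2 + (88797/4)x - 44125/2


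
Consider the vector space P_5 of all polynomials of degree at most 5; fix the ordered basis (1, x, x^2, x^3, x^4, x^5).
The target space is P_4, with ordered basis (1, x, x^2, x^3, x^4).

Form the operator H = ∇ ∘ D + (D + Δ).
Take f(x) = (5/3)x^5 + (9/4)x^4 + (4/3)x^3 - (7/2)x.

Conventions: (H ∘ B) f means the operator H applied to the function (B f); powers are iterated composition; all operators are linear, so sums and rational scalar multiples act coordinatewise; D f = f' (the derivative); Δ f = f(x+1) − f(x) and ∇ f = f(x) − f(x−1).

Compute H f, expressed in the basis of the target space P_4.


g(x) = (50/3)x^4 + 68x^3 + (91/6)x^2 + (107/3)x - 61/12

D f = (25/3)x^4 + 9x^3 + 4x^2 - 7/2
∇ D f = (100/3)x^3 - 23x^2 + (43/3)x - 10/3
D f = (25/3)x^4 + 9x^3 + 4x^2 - 7/2
Δ f = (25/3)x^4 + (77/3)x^3 + (205/6)x^2 + (64/3)x + 7/4
(D + Δ) f = (50/3)x^4 + (104/3)x^3 + (229/6)x^2 + (64/3)x - 7/4
(∇ ∘ D + (D + Δ)) f = (50/3)x^4 + 68x^3 + (91/6)x^2 + (107/3)x - 61/12


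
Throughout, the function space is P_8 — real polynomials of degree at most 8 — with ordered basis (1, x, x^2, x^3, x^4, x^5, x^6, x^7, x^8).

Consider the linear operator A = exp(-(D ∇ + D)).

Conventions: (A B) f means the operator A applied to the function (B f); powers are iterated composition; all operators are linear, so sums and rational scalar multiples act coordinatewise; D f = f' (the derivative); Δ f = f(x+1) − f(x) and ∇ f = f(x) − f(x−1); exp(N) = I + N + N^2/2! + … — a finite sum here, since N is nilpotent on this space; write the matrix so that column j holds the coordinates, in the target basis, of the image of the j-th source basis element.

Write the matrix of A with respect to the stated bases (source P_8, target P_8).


image of 1: 1
image of x: x - 1
image of x^2: x^2 - 2x - 1
image of x^3: x^3 - 3x^2 - 3x + 8
image of x^4: x^4 - 4x^3 - 6x^2 + 32x - 15
image of x^5: x^5 - 5x^4 - 10x^3 + 80x^2 - 75x - 46
image of x^6: x^6 - 6x^5 - 15x^4 + 160x^3 - 225x^2 - 276x + 445
image of x^7: x^7 - 7x^6 - 21x^5 + 280x^4 - 525x^3 - 966x^2 + 3115x - 1240
image of x^8: x^8 - 8x^7 - 28x^6 + 448x^5 - 1050x^4 - 2576x^3 + 12460x^2 - 9920x - 4319
each image's coordinates form column j of the matrix

the matrix is [[1, -1, -1, 8, -15, -46, 445, -1240, -4319]; [0, 1, -2, -3, 32, -75, -276, 3115, -9920]; [0, 0, 1, -3, -6, 80, -225, -966, 12460]; [0, 0, 0, 1, -4, -10, 160, -525, -2576]; [0, 0, 0, 0, 1, -5, -15, 280, -1050]; [0, 0, 0, 0, 0, 1, -6, -21, 448]; [0, 0, 0, 0, 0, 0, 1, -7, -28]; [0, 0, 0, 0, 0, 0, 0, 1, -8]; [0, 0, 0, 0, 0, 0, 0, 0, 1]] (rows listed top to bottom)


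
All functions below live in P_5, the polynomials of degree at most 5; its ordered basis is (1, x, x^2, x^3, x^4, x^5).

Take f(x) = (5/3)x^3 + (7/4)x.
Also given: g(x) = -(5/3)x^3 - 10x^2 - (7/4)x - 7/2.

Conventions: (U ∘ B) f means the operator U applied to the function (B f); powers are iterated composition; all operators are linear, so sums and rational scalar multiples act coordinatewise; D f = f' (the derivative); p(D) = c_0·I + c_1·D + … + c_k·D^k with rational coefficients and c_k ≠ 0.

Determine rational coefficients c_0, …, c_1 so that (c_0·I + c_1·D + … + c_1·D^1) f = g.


D^0 f = (5/3)x^3 + (7/4)x
D^1 f = 5x^2 + 7/4
matching coefficients of g against c_0 f + c_1 Df + … from the top degree down determines the c_i
solution: c_0 = -1, c_1 = -2

c_0 = -1, c_1 = -2


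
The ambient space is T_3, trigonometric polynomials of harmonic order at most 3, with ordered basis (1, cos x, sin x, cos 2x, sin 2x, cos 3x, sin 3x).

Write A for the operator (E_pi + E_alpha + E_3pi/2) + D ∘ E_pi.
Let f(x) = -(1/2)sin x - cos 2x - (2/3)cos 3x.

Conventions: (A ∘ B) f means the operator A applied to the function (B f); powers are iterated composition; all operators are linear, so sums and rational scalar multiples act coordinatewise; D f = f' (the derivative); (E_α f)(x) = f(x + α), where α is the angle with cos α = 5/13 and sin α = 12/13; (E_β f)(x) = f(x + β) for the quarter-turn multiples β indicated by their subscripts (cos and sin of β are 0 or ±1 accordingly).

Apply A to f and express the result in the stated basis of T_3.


the result is g(x) = (7/13)cos x + (4/13)sin x + (119/169)cos 2x + (458/169)sin 2x + (8464/6591)cos 3x - (10444/6591)sin 3x

E_pi f = (1/2)sin x - cos 2x + (2/3)cos 3x
E_alpha f = -(6/13)cos x - (5/26)sin x + (119/169)cos 2x + (120/169)sin 2x + (4070/6591)cos 3x - (552/2197)sin 3x
E_3pi/2 f = (1/2)cos x + cos 2x + (2/3)sin 3x
(E_pi + E_alpha + E_3pi/2) f = (1/26)cos x + (4/13)sin x + (119/169)cos 2x + (120/169)sin 2x + (8464/6591)cos 3x + (2738/6591)sin 3x
E_pi f = (1/2)sin x - cos 2x + (2/3)cos 3x
D E_pi f = (1/2)cos x + 2sin 2x - 2sin 3x
((E_pi + E_alpha + E_3pi/2) + D ∘ E_pi) f = (7/13)cos x + (4/13)sin x + (119/169)cos 2x + (458/169)sin 2x + (8464/6591)cos 3x - (10444/6591)sin 3x
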